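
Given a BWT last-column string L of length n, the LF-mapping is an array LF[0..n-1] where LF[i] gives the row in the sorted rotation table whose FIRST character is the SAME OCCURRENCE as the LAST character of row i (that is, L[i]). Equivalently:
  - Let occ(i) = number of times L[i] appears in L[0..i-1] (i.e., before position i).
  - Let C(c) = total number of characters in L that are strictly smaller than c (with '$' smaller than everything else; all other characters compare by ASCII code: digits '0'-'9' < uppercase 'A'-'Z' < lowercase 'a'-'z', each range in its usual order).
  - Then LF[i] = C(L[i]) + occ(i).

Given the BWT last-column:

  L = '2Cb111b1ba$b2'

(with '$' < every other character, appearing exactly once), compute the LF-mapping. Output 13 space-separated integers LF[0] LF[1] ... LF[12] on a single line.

Char counts: '$':1, '1':4, '2':2, 'C':1, 'a':1, 'b':4
C (first-col start): C('$')=0, C('1')=1, C('2')=5, C('C')=7, C('a')=8, C('b')=9
L[0]='2': occ=0, LF[0]=C('2')+0=5+0=5
L[1]='C': occ=0, LF[1]=C('C')+0=7+0=7
L[2]='b': occ=0, LF[2]=C('b')+0=9+0=9
L[3]='1': occ=0, LF[3]=C('1')+0=1+0=1
L[4]='1': occ=1, LF[4]=C('1')+1=1+1=2
L[5]='1': occ=2, LF[5]=C('1')+2=1+2=3
L[6]='b': occ=1, LF[6]=C('b')+1=9+1=10
L[7]='1': occ=3, LF[7]=C('1')+3=1+3=4
L[8]='b': occ=2, LF[8]=C('b')+2=9+2=11
L[9]='a': occ=0, LF[9]=C('a')+0=8+0=8
L[10]='$': occ=0, LF[10]=C('$')+0=0+0=0
L[11]='b': occ=3, LF[11]=C('b')+3=9+3=12
L[12]='2': occ=1, LF[12]=C('2')+1=5+1=6

Answer: 5 7 9 1 2 3 10 4 11 8 0 12 6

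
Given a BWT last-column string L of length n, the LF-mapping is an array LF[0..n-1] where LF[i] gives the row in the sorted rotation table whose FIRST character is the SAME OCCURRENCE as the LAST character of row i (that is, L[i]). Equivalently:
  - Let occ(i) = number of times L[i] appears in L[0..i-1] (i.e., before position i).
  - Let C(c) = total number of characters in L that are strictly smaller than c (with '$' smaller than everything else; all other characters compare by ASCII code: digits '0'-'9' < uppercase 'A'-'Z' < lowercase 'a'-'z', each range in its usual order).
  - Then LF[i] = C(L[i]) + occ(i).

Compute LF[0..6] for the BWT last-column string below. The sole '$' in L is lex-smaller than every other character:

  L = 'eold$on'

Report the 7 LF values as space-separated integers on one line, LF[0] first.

Answer: 2 5 3 1 0 6 4

Derivation:
Char counts: '$':1, 'd':1, 'e':1, 'l':1, 'n':1, 'o':2
C (first-col start): C('$')=0, C('d')=1, C('e')=2, C('l')=3, C('n')=4, C('o')=5
L[0]='e': occ=0, LF[0]=C('e')+0=2+0=2
L[1]='o': occ=0, LF[1]=C('o')+0=5+0=5
L[2]='l': occ=0, LF[2]=C('l')+0=3+0=3
L[3]='d': occ=0, LF[3]=C('d')+0=1+0=1
L[4]='$': occ=0, LF[4]=C('$')+0=0+0=0
L[5]='o': occ=1, LF[5]=C('o')+1=5+1=6
L[6]='n': occ=0, LF[6]=C('n')+0=4+0=4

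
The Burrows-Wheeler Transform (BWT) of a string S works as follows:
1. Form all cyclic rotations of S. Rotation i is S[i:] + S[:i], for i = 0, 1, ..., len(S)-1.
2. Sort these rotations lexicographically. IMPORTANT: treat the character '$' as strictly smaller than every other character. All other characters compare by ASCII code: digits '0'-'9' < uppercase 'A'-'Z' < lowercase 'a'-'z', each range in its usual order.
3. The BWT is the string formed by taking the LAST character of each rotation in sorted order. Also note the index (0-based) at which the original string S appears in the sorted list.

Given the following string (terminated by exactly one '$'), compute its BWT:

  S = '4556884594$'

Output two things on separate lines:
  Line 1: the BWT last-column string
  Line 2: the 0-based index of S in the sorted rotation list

All 11 rotations (rotation i = S[i:]+S[:i]):
  rot[0] = 4556884594$
  rot[1] = 556884594$4
  rot[2] = 56884594$45
  rot[3] = 6884594$455
  rot[4] = 884594$4556
  rot[5] = 84594$45568
  rot[6] = 4594$455688
  rot[7] = 594$4556884
  rot[8] = 94$45568845
  rot[9] = 4$455688459
  rot[10] = $4556884594
Sorted (with $ < everything):
  sorted[0] = $4556884594  (last char: '4')
  sorted[1] = 4$455688459  (last char: '9')
  sorted[2] = 4556884594$  (last char: '$')
  sorted[3] = 4594$455688  (last char: '8')
  sorted[4] = 556884594$4  (last char: '4')
  sorted[5] = 56884594$45  (last char: '5')
  sorted[6] = 594$4556884  (last char: '4')
  sorted[7] = 6884594$455  (last char: '5')
  sorted[8] = 84594$45568  (last char: '8')
  sorted[9] = 884594$4556  (last char: '6')
  sorted[10] = 94$45568845  (last char: '5')
Last column: 49$84545865
Original string S is at sorted index 2

Answer: 49$84545865
2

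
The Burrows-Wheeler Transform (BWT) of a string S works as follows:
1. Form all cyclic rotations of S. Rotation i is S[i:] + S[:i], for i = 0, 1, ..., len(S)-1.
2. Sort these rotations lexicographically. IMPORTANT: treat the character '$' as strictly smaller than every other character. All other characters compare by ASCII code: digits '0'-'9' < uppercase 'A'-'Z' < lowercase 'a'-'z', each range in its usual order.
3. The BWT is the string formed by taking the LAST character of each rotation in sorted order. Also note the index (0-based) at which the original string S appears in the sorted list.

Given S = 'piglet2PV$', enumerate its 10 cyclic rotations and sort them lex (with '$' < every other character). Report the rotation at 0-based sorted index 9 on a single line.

All 10 rotations (rotation i = S[i:]+S[:i]):
  rot[0] = piglet2PV$
  rot[1] = iglet2PV$p
  rot[2] = glet2PV$pi
  rot[3] = let2PV$pig
  rot[4] = et2PV$pigl
  rot[5] = t2PV$pigle
  rot[6] = 2PV$piglet
  rot[7] = PV$piglet2
  rot[8] = V$piglet2P
  rot[9] = $piglet2PV
Sorted (with $ < everything):
  sorted[0] = $piglet2PV
  sorted[1] = 2PV$piglet
  sorted[2] = PV$piglet2
  sorted[3] = V$piglet2P
  sorted[4] = et2PV$pigl
  sorted[5] = glet2PV$pi
  sorted[6] = iglet2PV$p
  sorted[7] = let2PV$pig
  sorted[8] = piglet2PV$
  sorted[9] = t2PV$pigle
sorted[9] = t2PV$pigle

Answer: t2PV$pigle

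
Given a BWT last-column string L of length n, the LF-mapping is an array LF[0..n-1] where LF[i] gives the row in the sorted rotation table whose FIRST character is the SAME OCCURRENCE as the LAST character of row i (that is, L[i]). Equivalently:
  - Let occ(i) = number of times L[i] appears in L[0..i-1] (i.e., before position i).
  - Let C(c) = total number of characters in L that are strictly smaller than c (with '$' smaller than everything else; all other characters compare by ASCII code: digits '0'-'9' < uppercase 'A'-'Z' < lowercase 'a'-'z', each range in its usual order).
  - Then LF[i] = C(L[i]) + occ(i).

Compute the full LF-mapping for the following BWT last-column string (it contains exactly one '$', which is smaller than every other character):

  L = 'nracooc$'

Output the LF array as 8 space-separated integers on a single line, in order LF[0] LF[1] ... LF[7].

Char counts: '$':1, 'a':1, 'c':2, 'n':1, 'o':2, 'r':1
C (first-col start): C('$')=0, C('a')=1, C('c')=2, C('n')=4, C('o')=5, C('r')=7
L[0]='n': occ=0, LF[0]=C('n')+0=4+0=4
L[1]='r': occ=0, LF[1]=C('r')+0=7+0=7
L[2]='a': occ=0, LF[2]=C('a')+0=1+0=1
L[3]='c': occ=0, LF[3]=C('c')+0=2+0=2
L[4]='o': occ=0, LF[4]=C('o')+0=5+0=5
L[5]='o': occ=1, LF[5]=C('o')+1=5+1=6
L[6]='c': occ=1, LF[6]=C('c')+1=2+1=3
L[7]='$': occ=0, LF[7]=C('$')+0=0+0=0

Answer: 4 7 1 2 5 6 3 0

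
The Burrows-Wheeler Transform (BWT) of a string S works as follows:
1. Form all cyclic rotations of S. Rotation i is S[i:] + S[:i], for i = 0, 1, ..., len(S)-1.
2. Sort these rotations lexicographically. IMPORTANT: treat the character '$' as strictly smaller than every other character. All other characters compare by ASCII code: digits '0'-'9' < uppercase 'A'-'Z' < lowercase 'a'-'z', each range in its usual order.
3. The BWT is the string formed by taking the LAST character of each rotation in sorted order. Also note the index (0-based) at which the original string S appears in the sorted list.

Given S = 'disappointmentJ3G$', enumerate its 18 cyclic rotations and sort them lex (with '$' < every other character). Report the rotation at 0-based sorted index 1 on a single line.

Answer: 3G$disappointmentJ

Derivation:
All 18 rotations (rotation i = S[i:]+S[:i]):
  rot[0] = disappointmentJ3G$
  rot[1] = isappointmentJ3G$d
  rot[2] = sappointmentJ3G$di
  rot[3] = appointmentJ3G$dis
  rot[4] = ppointmentJ3G$disa
  rot[5] = pointmentJ3G$disap
  rot[6] = ointmentJ3G$disapp
  rot[7] = intmentJ3G$disappo
  rot[8] = ntmentJ3G$disappoi
  rot[9] = tmentJ3G$disappoin
  rot[10] = mentJ3G$disappoint
  rot[11] = entJ3G$disappointm
  rot[12] = ntJ3G$disappointme
  rot[13] = tJ3G$disappointmen
  rot[14] = J3G$disappointment
  rot[15] = 3G$disappointmentJ
  rot[16] = G$disappointmentJ3
  rot[17] = $disappointmentJ3G
Sorted (with $ < everything):
  sorted[0] = $disappointmentJ3G
  sorted[1] = 3G$disappointmentJ
  sorted[2] = G$disappointmentJ3
  sorted[3] = J3G$disappointment
  sorted[4] = appointmentJ3G$dis
  sorted[5] = disappointmentJ3G$
  sorted[6] = entJ3G$disappointm
  sorted[7] = intmentJ3G$disappo
  sorted[8] = isappointmentJ3G$d
  sorted[9] = mentJ3G$disappoint
  sorted[10] = ntJ3G$disappointme
  sorted[11] = ntmentJ3G$disappoi
  sorted[12] = ointmentJ3G$disapp
  sorted[13] = pointmentJ3G$disap
  sorted[14] = ppointmentJ3G$disa
  sorted[15] = sappointmentJ3G$di
  sorted[16] = tJ3G$disappointmen
  sorted[17] = tmentJ3G$disappoin
sorted[1] = 3G$disappointmentJ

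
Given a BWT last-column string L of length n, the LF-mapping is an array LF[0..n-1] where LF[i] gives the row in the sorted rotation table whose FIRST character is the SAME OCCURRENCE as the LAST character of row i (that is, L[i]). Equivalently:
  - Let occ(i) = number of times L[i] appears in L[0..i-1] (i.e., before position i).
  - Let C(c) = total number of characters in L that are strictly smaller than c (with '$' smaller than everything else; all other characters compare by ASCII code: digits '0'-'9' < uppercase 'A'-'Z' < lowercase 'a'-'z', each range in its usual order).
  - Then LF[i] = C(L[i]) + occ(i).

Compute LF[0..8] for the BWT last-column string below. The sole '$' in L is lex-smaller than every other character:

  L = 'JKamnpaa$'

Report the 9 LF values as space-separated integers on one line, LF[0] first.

Char counts: '$':1, 'J':1, 'K':1, 'a':3, 'm':1, 'n':1, 'p':1
C (first-col start): C('$')=0, C('J')=1, C('K')=2, C('a')=3, C('m')=6, C('n')=7, C('p')=8
L[0]='J': occ=0, LF[0]=C('J')+0=1+0=1
L[1]='K': occ=0, LF[1]=C('K')+0=2+0=2
L[2]='a': occ=0, LF[2]=C('a')+0=3+0=3
L[3]='m': occ=0, LF[3]=C('m')+0=6+0=6
L[4]='n': occ=0, LF[4]=C('n')+0=7+0=7
L[5]='p': occ=0, LF[5]=C('p')+0=8+0=8
L[6]='a': occ=1, LF[6]=C('a')+1=3+1=4
L[7]='a': occ=2, LF[7]=C('a')+2=3+2=5
L[8]='$': occ=0, LF[8]=C('$')+0=0+0=0

Answer: 1 2 3 6 7 8 4 5 0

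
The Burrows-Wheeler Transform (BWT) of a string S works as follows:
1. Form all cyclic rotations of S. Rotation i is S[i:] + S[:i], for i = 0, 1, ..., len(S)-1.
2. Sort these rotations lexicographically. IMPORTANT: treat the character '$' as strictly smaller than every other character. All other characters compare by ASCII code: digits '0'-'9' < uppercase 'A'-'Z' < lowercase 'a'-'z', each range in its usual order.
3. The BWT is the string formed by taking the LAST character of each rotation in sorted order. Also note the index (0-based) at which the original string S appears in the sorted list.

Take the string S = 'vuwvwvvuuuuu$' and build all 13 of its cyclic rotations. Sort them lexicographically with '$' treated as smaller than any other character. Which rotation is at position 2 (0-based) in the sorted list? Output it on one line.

Answer: uu$vuwvwvvuuu

Derivation:
All 13 rotations (rotation i = S[i:]+S[:i]):
  rot[0] = vuwvwvvuuuuu$
  rot[1] = uwvwvvuuuuu$v
  rot[2] = wvwvvuuuuu$vu
  rot[3] = vwvvuuuuu$vuw
  rot[4] = wvvuuuuu$vuwv
  rot[5] = vvuuuuu$vuwvw
  rot[6] = vuuuuu$vuwvwv
  rot[7] = uuuuu$vuwvwvv
  rot[8] = uuuu$vuwvwvvu
  rot[9] = uuu$vuwvwvvuu
  rot[10] = uu$vuwvwvvuuu
  rot[11] = u$vuwvwvvuuuu
  rot[12] = $vuwvwvvuuuuu
Sorted (with $ < everything):
  sorted[0] = $vuwvwvvuuuuu
  sorted[1] = u$vuwvwvvuuuu
  sorted[2] = uu$vuwvwvvuuu
  sorted[3] = uuu$vuwvwvvuu
  sorted[4] = uuuu$vuwvwvvu
  sorted[5] = uuuuu$vuwvwvv
  sorted[6] = uwvwvvuuuuu$v
  sorted[7] = vuuuuu$vuwvwv
  sorted[8] = vuwvwvvuuuuu$
  sorted[9] = vvuuuuu$vuwvw
  sorted[10] = vwvvuuuuu$vuw
  sorted[11] = wvvuuuuu$vuwv
  sorted[12] = wvwvvuuuuu$vu
sorted[2] = uu$vuwvwvvuuu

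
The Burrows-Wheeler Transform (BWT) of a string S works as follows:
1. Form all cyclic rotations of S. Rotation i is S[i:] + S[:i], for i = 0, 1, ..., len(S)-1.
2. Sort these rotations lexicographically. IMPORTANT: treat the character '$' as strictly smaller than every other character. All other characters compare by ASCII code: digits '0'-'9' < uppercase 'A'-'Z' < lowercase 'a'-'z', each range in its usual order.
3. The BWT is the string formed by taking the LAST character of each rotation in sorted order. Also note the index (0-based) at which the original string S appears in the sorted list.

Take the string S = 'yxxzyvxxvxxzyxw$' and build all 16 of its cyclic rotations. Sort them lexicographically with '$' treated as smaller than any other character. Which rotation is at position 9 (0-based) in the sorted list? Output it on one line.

All 16 rotations (rotation i = S[i:]+S[:i]):
  rot[0] = yxxzyvxxvxxzyxw$
  rot[1] = xxzyvxxvxxzyxw$y
  rot[2] = xzyvxxvxxzyxw$yx
  rot[3] = zyvxxvxxzyxw$yxx
  rot[4] = yvxxvxxzyxw$yxxz
  rot[5] = vxxvxxzyxw$yxxzy
  rot[6] = xxvxxzyxw$yxxzyv
  rot[7] = xvxxzyxw$yxxzyvx
  rot[8] = vxxzyxw$yxxzyvxx
  rot[9] = xxzyxw$yxxzyvxxv
  rot[10] = xzyxw$yxxzyvxxvx
  rot[11] = zyxw$yxxzyvxxvxx
  rot[12] = yxw$yxxzyvxxvxxz
  rot[13] = xw$yxxzyvxxvxxzy
  rot[14] = w$yxxzyvxxvxxzyx
  rot[15] = $yxxzyvxxvxxzyxw
Sorted (with $ < everything):
  sorted[0] = $yxxzyvxxvxxzyxw
  sorted[1] = vxxvxxzyxw$yxxzy
  sorted[2] = vxxzyxw$yxxzyvxx
  sorted[3] = w$yxxzyvxxvxxzyx
  sorted[4] = xvxxzyxw$yxxzyvx
  sorted[5] = xw$yxxzyvxxvxxzy
  sorted[6] = xxvxxzyxw$yxxzyv
  sorted[7] = xxzyvxxvxxzyxw$y
  sorted[8] = xxzyxw$yxxzyvxxv
  sorted[9] = xzyvxxvxxzyxw$yx
  sorted[10] = xzyxw$yxxzyvxxvx
  sorted[11] = yvxxvxxzyxw$yxxz
  sorted[12] = yxw$yxxzyvxxvxxz
  sorted[13] = yxxzyvxxvxxzyxw$
  sorted[14] = zyvxxvxxzyxw$yxx
  sorted[15] = zyxw$yxxzyvxxvxx
sorted[9] = xzyvxxvxxzyxw$yx

Answer: xzyvxxvxxzyxw$yx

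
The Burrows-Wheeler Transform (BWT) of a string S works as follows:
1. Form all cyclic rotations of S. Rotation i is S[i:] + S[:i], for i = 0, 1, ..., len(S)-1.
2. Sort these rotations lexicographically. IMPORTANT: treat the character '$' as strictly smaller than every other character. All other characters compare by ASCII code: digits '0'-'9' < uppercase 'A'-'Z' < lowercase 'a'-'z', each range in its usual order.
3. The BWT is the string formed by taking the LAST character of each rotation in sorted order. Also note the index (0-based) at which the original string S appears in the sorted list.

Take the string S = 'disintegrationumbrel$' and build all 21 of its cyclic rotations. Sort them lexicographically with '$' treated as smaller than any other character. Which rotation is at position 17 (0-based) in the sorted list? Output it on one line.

All 21 rotations (rotation i = S[i:]+S[:i]):
  rot[0] = disintegrationumbrel$
  rot[1] = isintegrationumbrel$d
  rot[2] = sintegrationumbrel$di
  rot[3] = integrationumbrel$dis
  rot[4] = ntegrationumbrel$disi
  rot[5] = tegrationumbrel$disin
  rot[6] = egrationumbrel$disint
  rot[7] = grationumbrel$disinte
  rot[8] = rationumbrel$disinteg
  rot[9] = ationumbrel$disintegr
  rot[10] = tionumbrel$disintegra
  rot[11] = ionumbrel$disintegrat
  rot[12] = onumbrel$disintegrati
  rot[13] = numbrel$disintegratio
  rot[14] = umbrel$disintegration
  rot[15] = mbrel$disintegrationu
  rot[16] = brel$disintegrationum
  rot[17] = rel$disintegrationumb
  rot[18] = el$disintegrationumbr
  rot[19] = l$disintegrationumbre
  rot[20] = $disintegrationumbrel
Sorted (with $ < everything):
  sorted[0] = $disintegrationumbrel
  sorted[1] = ationumbrel$disintegr
  sorted[2] = brel$disintegrationum
  sorted[3] = disintegrationumbrel$
  sorted[4] = egrationumbrel$disint
  sorted[5] = el$disintegrationumbr
  sorted[6] = grationumbrel$disinte
  sorted[7] = integrationumbrel$dis
  sorted[8] = ionumbrel$disintegrat
  sorted[9] = isintegrationumbrel$d
  sorted[10] = l$disintegrationumbre
  sorted[11] = mbrel$disintegrationu
  sorted[12] = ntegrationumbrel$disi
  sorted[13] = numbrel$disintegratio
  sorted[14] = onumbrel$disintegrati
  sorted[15] = rationumbrel$disinteg
  sorted[16] = rel$disintegrationumb
  sorted[17] = sintegrationumbrel$di
  sorted[18] = tegrationumbrel$disin
  sorted[19] = tionumbrel$disintegra
  sorted[20] = umbrel$disintegration
sorted[17] = sintegrationumbrel$di

Answer: sintegrationumbrel$di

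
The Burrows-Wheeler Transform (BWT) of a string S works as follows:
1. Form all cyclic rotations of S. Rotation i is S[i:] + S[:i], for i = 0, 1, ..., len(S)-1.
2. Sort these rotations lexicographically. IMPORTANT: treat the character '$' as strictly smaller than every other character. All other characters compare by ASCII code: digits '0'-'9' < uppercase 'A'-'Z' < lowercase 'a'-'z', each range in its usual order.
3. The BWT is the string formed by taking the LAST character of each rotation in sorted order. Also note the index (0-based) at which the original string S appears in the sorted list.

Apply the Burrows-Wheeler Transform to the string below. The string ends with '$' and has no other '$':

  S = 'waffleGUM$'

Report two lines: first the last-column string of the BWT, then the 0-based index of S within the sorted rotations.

Answer: MeUGwlaff$
9

Derivation:
All 10 rotations (rotation i = S[i:]+S[:i]):
  rot[0] = waffleGUM$
  rot[1] = affleGUM$w
  rot[2] = ffleGUM$wa
  rot[3] = fleGUM$waf
  rot[4] = leGUM$waff
  rot[5] = eGUM$waffl
  rot[6] = GUM$waffle
  rot[7] = UM$waffleG
  rot[8] = M$waffleGU
  rot[9] = $waffleGUM
Sorted (with $ < everything):
  sorted[0] = $waffleGUM  (last char: 'M')
  sorted[1] = GUM$waffle  (last char: 'e')
  sorted[2] = M$waffleGU  (last char: 'U')
  sorted[3] = UM$waffleG  (last char: 'G')
  sorted[4] = affleGUM$w  (last char: 'w')
  sorted[5] = eGUM$waffl  (last char: 'l')
  sorted[6] = ffleGUM$wa  (last char: 'a')
  sorted[7] = fleGUM$waf  (last char: 'f')
  sorted[8] = leGUM$waff  (last char: 'f')
  sorted[9] = waffleGUM$  (last char: '$')
Last column: MeUGwlaff$
Original string S is at sorted index 9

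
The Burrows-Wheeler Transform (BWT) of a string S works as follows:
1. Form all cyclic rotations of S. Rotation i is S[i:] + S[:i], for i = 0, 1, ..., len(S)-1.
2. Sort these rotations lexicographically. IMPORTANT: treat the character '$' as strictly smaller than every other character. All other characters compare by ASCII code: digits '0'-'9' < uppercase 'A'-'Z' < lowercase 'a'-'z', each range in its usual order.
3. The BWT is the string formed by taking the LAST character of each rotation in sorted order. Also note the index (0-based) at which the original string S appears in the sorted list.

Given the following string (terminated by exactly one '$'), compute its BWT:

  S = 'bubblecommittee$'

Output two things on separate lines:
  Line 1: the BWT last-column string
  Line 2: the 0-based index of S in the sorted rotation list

Answer: eub$eeltmbmoctib
3

Derivation:
All 16 rotations (rotation i = S[i:]+S[:i]):
  rot[0] = bubblecommittee$
  rot[1] = ubblecommittee$b
  rot[2] = bblecommittee$bu
  rot[3] = blecommittee$bub
  rot[4] = lecommittee$bubb
  rot[5] = ecommittee$bubbl
  rot[6] = committee$bubble
  rot[7] = ommittee$bubblec
  rot[8] = mmittee$bubbleco
  rot[9] = mittee$bubblecom
  rot[10] = ittee$bubblecomm
  rot[11] = ttee$bubblecommi
  rot[12] = tee$bubblecommit
  rot[13] = ee$bubblecommitt
  rot[14] = e$bubblecommitte
  rot[15] = $bubblecommittee
Sorted (with $ < everything):
  sorted[0] = $bubblecommittee  (last char: 'e')
  sorted[1] = bblecommittee$bu  (last char: 'u')
  sorted[2] = blecommittee$bub  (last char: 'b')
  sorted[3] = bubblecommittee$  (last char: '$')
  sorted[4] = committee$bubble  (last char: 'e')
  sorted[5] = e$bubblecommitte  (last char: 'e')
  sorted[6] = ecommittee$bubbl  (last char: 'l')
  sorted[7] = ee$bubblecommitt  (last char: 't')
  sorted[8] = ittee$bubblecomm  (last char: 'm')
  sorted[9] = lecommittee$bubb  (last char: 'b')
  sorted[10] = mittee$bubblecom  (last char: 'm')
  sorted[11] = mmittee$bubbleco  (last char: 'o')
  sorted[12] = ommittee$bubblec  (last char: 'c')
  sorted[13] = tee$bubblecommit  (last char: 't')
  sorted[14] = ttee$bubblecommi  (last char: 'i')
  sorted[15] = ubblecommittee$b  (last char: 'b')
Last column: eub$eeltmbmoctib
Original string S is at sorted index 3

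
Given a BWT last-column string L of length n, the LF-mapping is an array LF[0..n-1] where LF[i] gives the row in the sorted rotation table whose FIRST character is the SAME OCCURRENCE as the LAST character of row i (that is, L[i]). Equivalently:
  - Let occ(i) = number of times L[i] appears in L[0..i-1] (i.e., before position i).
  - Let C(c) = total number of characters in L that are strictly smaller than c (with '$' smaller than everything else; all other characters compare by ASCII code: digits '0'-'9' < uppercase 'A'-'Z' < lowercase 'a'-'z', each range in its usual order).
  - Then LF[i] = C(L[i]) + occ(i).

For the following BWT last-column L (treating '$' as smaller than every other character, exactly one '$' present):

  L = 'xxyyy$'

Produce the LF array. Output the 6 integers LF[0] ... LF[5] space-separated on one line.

Char counts: '$':1, 'x':2, 'y':3
C (first-col start): C('$')=0, C('x')=1, C('y')=3
L[0]='x': occ=0, LF[0]=C('x')+0=1+0=1
L[1]='x': occ=1, LF[1]=C('x')+1=1+1=2
L[2]='y': occ=0, LF[2]=C('y')+0=3+0=3
L[3]='y': occ=1, LF[3]=C('y')+1=3+1=4
L[4]='y': occ=2, LF[4]=C('y')+2=3+2=5
L[5]='$': occ=0, LF[5]=C('$')+0=0+0=0

Answer: 1 2 3 4 5 0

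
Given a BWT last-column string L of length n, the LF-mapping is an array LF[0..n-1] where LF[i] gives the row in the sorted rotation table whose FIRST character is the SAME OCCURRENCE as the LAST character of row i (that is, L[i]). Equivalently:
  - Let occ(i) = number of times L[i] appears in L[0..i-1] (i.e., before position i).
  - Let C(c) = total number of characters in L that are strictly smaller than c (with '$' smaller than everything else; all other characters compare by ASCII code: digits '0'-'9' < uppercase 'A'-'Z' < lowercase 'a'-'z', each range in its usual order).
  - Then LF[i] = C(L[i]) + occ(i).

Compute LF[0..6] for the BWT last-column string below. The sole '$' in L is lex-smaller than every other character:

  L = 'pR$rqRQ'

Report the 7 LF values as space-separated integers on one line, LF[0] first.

Answer: 4 2 0 6 5 3 1

Derivation:
Char counts: '$':1, 'Q':1, 'R':2, 'p':1, 'q':1, 'r':1
C (first-col start): C('$')=0, C('Q')=1, C('R')=2, C('p')=4, C('q')=5, C('r')=6
L[0]='p': occ=0, LF[0]=C('p')+0=4+0=4
L[1]='R': occ=0, LF[1]=C('R')+0=2+0=2
L[2]='$': occ=0, LF[2]=C('$')+0=0+0=0
L[3]='r': occ=0, LF[3]=C('r')+0=6+0=6
L[4]='q': occ=0, LF[4]=C('q')+0=5+0=5
L[5]='R': occ=1, LF[5]=C('R')+1=2+1=3
L[6]='Q': occ=0, LF[6]=C('Q')+0=1+0=1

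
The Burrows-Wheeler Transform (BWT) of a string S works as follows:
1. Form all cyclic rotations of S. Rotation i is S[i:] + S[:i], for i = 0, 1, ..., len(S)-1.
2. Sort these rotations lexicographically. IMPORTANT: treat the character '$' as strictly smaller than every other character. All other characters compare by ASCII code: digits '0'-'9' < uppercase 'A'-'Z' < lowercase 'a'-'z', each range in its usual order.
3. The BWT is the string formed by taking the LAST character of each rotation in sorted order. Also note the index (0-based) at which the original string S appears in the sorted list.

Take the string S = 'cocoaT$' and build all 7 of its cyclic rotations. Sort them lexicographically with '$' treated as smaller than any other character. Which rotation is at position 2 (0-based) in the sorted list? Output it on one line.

Answer: aT$coco

Derivation:
All 7 rotations (rotation i = S[i:]+S[:i]):
  rot[0] = cocoaT$
  rot[1] = ocoaT$c
  rot[2] = coaT$co
  rot[3] = oaT$coc
  rot[4] = aT$coco
  rot[5] = T$cocoa
  rot[6] = $cocoaT
Sorted (with $ < everything):
  sorted[0] = $cocoaT
  sorted[1] = T$cocoa
  sorted[2] = aT$coco
  sorted[3] = coaT$co
  sorted[4] = cocoaT$
  sorted[5] = oaT$coc
  sorted[6] = ocoaT$c
sorted[2] = aT$coco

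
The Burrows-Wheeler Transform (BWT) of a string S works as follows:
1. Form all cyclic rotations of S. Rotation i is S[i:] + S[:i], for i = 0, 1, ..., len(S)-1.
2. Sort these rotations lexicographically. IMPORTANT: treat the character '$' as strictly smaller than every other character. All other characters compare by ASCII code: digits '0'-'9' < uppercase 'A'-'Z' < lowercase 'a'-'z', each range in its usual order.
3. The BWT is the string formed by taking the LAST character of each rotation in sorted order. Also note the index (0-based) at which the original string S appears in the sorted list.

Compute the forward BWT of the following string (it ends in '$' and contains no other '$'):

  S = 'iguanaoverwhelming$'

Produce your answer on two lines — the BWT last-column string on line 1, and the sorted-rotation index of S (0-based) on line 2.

All 19 rotations (rotation i = S[i:]+S[:i]):
  rot[0] = iguanaoverwhelming$
  rot[1] = guanaoverwhelming$i
  rot[2] = uanaoverwhelming$ig
  rot[3] = anaoverwhelming$igu
  rot[4] = naoverwhelming$igua
  rot[5] = aoverwhelming$iguan
  rot[6] = overwhelming$iguana
  rot[7] = verwhelming$iguanao
  rot[8] = erwhelming$iguanaov
  rot[9] = rwhelming$iguanaove
  rot[10] = whelming$iguanaover
  rot[11] = helming$iguanaoverw
  rot[12] = elming$iguanaoverwh
  rot[13] = lming$iguanaoverwhe
  rot[14] = ming$iguanaoverwhel
  rot[15] = ing$iguanaoverwhelm
  rot[16] = ng$iguanaoverwhelmi
  rot[17] = g$iguanaoverwhelmin
  rot[18] = $iguanaoverwhelming
Sorted (with $ < everything):
  sorted[0] = $iguanaoverwhelming  (last char: 'g')
  sorted[1] = anaoverwhelming$igu  (last char: 'u')
  sorted[2] = aoverwhelming$iguan  (last char: 'n')
  sorted[3] = elming$iguanaoverwh  (last char: 'h')
  sorted[4] = erwhelming$iguanaov  (last char: 'v')
  sorted[5] = g$iguanaoverwhelmin  (last char: 'n')
  sorted[6] = guanaoverwhelming$i  (last char: 'i')
  sorted[7] = helming$iguanaoverw  (last char: 'w')
  sorted[8] = iguanaoverwhelming$  (last char: '$')
  sorted[9] = ing$iguanaoverwhelm  (last char: 'm')
  sorted[10] = lming$iguanaoverwhe  (last char: 'e')
  sorted[11] = ming$iguanaoverwhel  (last char: 'l')
  sorted[12] = naoverwhelming$igua  (last char: 'a')
  sorted[13] = ng$iguanaoverwhelmi  (last char: 'i')
  sorted[14] = overwhelming$iguana  (last char: 'a')
  sorted[15] = rwhelming$iguanaove  (last char: 'e')
  sorted[16] = uanaoverwhelming$ig  (last char: 'g')
  sorted[17] = verwhelming$iguanao  (last char: 'o')
  sorted[18] = whelming$iguanaover  (last char: 'r')
Last column: gunhvniw$melaiaegor
Original string S is at sorted index 8

Answer: gunhvniw$melaiaegor
8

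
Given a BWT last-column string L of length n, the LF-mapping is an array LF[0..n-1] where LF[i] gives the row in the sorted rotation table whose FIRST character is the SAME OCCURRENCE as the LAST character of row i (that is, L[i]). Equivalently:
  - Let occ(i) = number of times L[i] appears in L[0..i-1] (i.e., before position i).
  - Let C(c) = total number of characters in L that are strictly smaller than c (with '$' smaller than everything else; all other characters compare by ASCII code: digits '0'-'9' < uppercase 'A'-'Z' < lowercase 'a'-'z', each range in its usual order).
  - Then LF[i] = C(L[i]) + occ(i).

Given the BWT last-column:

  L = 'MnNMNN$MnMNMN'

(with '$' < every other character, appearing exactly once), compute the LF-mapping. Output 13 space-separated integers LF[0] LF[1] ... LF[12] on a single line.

Char counts: '$':1, 'M':5, 'N':5, 'n':2
C (first-col start): C('$')=0, C('M')=1, C('N')=6, C('n')=11
L[0]='M': occ=0, LF[0]=C('M')+0=1+0=1
L[1]='n': occ=0, LF[1]=C('n')+0=11+0=11
L[2]='N': occ=0, LF[2]=C('N')+0=6+0=6
L[3]='M': occ=1, LF[3]=C('M')+1=1+1=2
L[4]='N': occ=1, LF[4]=C('N')+1=6+1=7
L[5]='N': occ=2, LF[5]=C('N')+2=6+2=8
L[6]='$': occ=0, LF[6]=C('$')+0=0+0=0
L[7]='M': occ=2, LF[7]=C('M')+2=1+2=3
L[8]='n': occ=1, LF[8]=C('n')+1=11+1=12
L[9]='M': occ=3, LF[9]=C('M')+3=1+3=4
L[10]='N': occ=3, LF[10]=C('N')+3=6+3=9
L[11]='M': occ=4, LF[11]=C('M')+4=1+4=5
L[12]='N': occ=4, LF[12]=C('N')+4=6+4=10

Answer: 1 11 6 2 7 8 0 3 12 4 9 5 10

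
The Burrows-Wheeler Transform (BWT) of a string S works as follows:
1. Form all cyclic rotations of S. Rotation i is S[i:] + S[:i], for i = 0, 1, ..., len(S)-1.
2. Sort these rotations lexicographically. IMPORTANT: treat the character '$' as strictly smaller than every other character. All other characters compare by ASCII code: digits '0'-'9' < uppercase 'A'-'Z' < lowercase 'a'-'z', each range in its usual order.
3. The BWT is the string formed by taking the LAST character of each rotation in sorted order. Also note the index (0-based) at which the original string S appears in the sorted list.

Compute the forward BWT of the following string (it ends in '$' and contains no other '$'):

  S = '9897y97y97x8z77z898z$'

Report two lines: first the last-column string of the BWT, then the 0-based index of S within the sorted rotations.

All 21 rotations (rotation i = S[i:]+S[:i]):
  rot[0] = 9897y97y97x8z77z898z$
  rot[1] = 897y97y97x8z77z898z$9
  rot[2] = 97y97y97x8z77z898z$98
  rot[3] = 7y97y97x8z77z898z$989
  rot[4] = y97y97x8z77z898z$9897
  rot[5] = 97y97x8z77z898z$9897y
  rot[6] = 7y97x8z77z898z$9897y9
  rot[7] = y97x8z77z898z$9897y97
  rot[8] = 97x8z77z898z$9897y97y
  rot[9] = 7x8z77z898z$9897y97y9
  rot[10] = x8z77z898z$9897y97y97
  rot[11] = 8z77z898z$9897y97y97x
  rot[12] = z77z898z$9897y97y97x8
  rot[13] = 77z898z$9897y97y97x8z
  rot[14] = 7z898z$9897y97y97x8z7
  rot[15] = z898z$9897y97y97x8z77
  rot[16] = 898z$9897y97y97x8z77z
  rot[17] = 98z$9897y97y97x8z77z8
  rot[18] = 8z$9897y97y97x8z77z89
  rot[19] = z$9897y97y97x8z77z898
  rot[20] = $9897y97y97x8z77z898z
Sorted (with $ < everything):
  sorted[0] = $9897y97y97x8z77z898z  (last char: 'z')
  sorted[1] = 77z898z$9897y97y97x8z  (last char: 'z')
  sorted[2] = 7x8z77z898z$9897y97y9  (last char: '9')
  sorted[3] = 7y97x8z77z898z$9897y9  (last char: '9')
  sorted[4] = 7y97y97x8z77z898z$989  (last char: '9')
  sorted[5] = 7z898z$9897y97y97x8z7  (last char: '7')
  sorted[6] = 897y97y97x8z77z898z$9  (last char: '9')
  sorted[7] = 898z$9897y97y97x8z77z  (last char: 'z')
  sorted[8] = 8z$9897y97y97x8z77z89  (last char: '9')
  sorted[9] = 8z77z898z$9897y97y97x  (last char: 'x')
  sorted[10] = 97x8z77z898z$9897y97y  (last char: 'y')
  sorted[11] = 97y97x8z77z898z$9897y  (last char: 'y')
  sorted[12] = 97y97y97x8z77z898z$98  (last char: '8')
  sorted[13] = 9897y97y97x8z77z898z$  (last char: '$')
  sorted[14] = 98z$9897y97y97x8z77z8  (last char: '8')
  sorted[15] = x8z77z898z$9897y97y97  (last char: '7')
  sorted[16] = y97x8z77z898z$9897y97  (last char: '7')
  sorted[17] = y97y97x8z77z898z$9897  (last char: '7')
  sorted[18] = z$9897y97y97x8z77z898  (last char: '8')
  sorted[19] = z77z898z$9897y97y97x8  (last char: '8')
  sorted[20] = z898z$9897y97y97x8z77  (last char: '7')
Last column: zz99979z9xyy8$8777887
Original string S is at sorted index 13

Answer: zz99979z9xyy8$8777887
13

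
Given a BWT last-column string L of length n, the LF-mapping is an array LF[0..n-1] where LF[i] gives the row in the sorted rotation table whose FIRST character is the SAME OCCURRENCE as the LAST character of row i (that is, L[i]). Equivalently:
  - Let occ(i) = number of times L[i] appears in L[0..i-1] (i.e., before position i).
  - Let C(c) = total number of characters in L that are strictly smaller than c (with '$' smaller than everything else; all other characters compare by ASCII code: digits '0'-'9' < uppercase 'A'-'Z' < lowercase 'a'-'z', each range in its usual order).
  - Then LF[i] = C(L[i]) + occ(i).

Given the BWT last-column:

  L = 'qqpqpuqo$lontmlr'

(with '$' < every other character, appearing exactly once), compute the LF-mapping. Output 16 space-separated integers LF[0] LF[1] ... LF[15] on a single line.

Char counts: '$':1, 'l':2, 'm':1, 'n':1, 'o':2, 'p':2, 'q':4, 'r':1, 't':1, 'u':1
C (first-col start): C('$')=0, C('l')=1, C('m')=3, C('n')=4, C('o')=5, C('p')=7, C('q')=9, C('r')=13, C('t')=14, C('u')=15
L[0]='q': occ=0, LF[0]=C('q')+0=9+0=9
L[1]='q': occ=1, LF[1]=C('q')+1=9+1=10
L[2]='p': occ=0, LF[2]=C('p')+0=7+0=7
L[3]='q': occ=2, LF[3]=C('q')+2=9+2=11
L[4]='p': occ=1, LF[4]=C('p')+1=7+1=8
L[5]='u': occ=0, LF[5]=C('u')+0=15+0=15
L[6]='q': occ=3, LF[6]=C('q')+3=9+3=12
L[7]='o': occ=0, LF[7]=C('o')+0=5+0=5
L[8]='$': occ=0, LF[8]=C('$')+0=0+0=0
L[9]='l': occ=0, LF[9]=C('l')+0=1+0=1
L[10]='o': occ=1, LF[10]=C('o')+1=5+1=6
L[11]='n': occ=0, LF[11]=C('n')+0=4+0=4
L[12]='t': occ=0, LF[12]=C('t')+0=14+0=14
L[13]='m': occ=0, LF[13]=C('m')+0=3+0=3
L[14]='l': occ=1, LF[14]=C('l')+1=1+1=2
L[15]='r': occ=0, LF[15]=C('r')+0=13+0=13

Answer: 9 10 7 11 8 15 12 5 0 1 6 4 14 3 2 13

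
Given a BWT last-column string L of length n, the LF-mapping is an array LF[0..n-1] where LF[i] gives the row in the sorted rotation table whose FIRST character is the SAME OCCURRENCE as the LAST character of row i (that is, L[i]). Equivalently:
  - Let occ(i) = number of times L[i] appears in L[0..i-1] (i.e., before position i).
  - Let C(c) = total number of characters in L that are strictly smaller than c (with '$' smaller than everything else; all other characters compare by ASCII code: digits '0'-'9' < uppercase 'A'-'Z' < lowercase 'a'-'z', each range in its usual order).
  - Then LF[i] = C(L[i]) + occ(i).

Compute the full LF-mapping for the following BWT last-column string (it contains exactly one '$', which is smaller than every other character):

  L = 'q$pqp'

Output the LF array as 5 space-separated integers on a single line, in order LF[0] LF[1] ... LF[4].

Answer: 3 0 1 4 2

Derivation:
Char counts: '$':1, 'p':2, 'q':2
C (first-col start): C('$')=0, C('p')=1, C('q')=3
L[0]='q': occ=0, LF[0]=C('q')+0=3+0=3
L[1]='$': occ=0, LF[1]=C('$')+0=0+0=0
L[2]='p': occ=0, LF[2]=C('p')+0=1+0=1
L[3]='q': occ=1, LF[3]=C('q')+1=3+1=4
L[4]='p': occ=1, LF[4]=C('p')+1=1+1=2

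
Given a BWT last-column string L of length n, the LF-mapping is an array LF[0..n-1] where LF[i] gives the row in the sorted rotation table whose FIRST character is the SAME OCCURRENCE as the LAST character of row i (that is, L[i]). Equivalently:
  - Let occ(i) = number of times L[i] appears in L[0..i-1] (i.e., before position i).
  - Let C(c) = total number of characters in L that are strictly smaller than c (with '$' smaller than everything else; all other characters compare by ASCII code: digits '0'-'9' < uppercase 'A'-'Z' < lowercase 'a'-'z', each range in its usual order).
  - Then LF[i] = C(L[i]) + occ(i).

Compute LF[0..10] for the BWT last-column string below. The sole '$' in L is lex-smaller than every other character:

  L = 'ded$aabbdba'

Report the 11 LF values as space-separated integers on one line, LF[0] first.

Answer: 7 10 8 0 1 2 4 5 9 6 3

Derivation:
Char counts: '$':1, 'a':3, 'b':3, 'd':3, 'e':1
C (first-col start): C('$')=0, C('a')=1, C('b')=4, C('d')=7, C('e')=10
L[0]='d': occ=0, LF[0]=C('d')+0=7+0=7
L[1]='e': occ=0, LF[1]=C('e')+0=10+0=10
L[2]='d': occ=1, LF[2]=C('d')+1=7+1=8
L[3]='$': occ=0, LF[3]=C('$')+0=0+0=0
L[4]='a': occ=0, LF[4]=C('a')+0=1+0=1
L[5]='a': occ=1, LF[5]=C('a')+1=1+1=2
L[6]='b': occ=0, LF[6]=C('b')+0=4+0=4
L[7]='b': occ=1, LF[7]=C('b')+1=4+1=5
L[8]='d': occ=2, LF[8]=C('d')+2=7+2=9
L[9]='b': occ=2, LF[9]=C('b')+2=4+2=6
L[10]='a': occ=2, LF[10]=C('a')+2=1+2=3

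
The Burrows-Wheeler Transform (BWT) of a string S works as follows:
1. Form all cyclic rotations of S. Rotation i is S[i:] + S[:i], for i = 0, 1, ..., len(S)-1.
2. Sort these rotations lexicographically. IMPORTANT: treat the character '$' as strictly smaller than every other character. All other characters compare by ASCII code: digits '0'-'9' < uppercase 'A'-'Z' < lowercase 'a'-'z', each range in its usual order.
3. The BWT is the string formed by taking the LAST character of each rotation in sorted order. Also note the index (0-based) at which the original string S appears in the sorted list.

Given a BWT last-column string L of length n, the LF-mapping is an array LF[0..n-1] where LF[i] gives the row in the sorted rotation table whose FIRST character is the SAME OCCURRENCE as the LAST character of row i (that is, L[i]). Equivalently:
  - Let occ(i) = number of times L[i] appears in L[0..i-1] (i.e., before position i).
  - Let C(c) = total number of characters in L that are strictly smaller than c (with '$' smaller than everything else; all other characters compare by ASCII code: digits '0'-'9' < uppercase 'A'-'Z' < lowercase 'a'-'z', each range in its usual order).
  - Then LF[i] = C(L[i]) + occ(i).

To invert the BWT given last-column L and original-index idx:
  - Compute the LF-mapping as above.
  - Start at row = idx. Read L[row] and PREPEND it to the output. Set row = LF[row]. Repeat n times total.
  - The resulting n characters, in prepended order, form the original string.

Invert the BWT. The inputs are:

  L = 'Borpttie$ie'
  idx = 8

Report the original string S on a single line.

LF mapping: 1 6 8 7 9 10 4 2 0 5 3
Walk LF starting at row 8, prepending L[row]:
  step 1: row=8, L[8]='$', prepend. Next row=LF[8]=0
  step 2: row=0, L[0]='B', prepend. Next row=LF[0]=1
  step 3: row=1, L[1]='o', prepend. Next row=LF[1]=6
  step 4: row=6, L[6]='i', prepend. Next row=LF[6]=4
  step 5: row=4, L[4]='t', prepend. Next row=LF[4]=9
  step 6: row=9, L[9]='i', prepend. Next row=LF[9]=5
  step 7: row=5, L[5]='t', prepend. Next row=LF[5]=10
  step 8: row=10, L[10]='e', prepend. Next row=LF[10]=3
  step 9: row=3, L[3]='p', prepend. Next row=LF[3]=7
  step 10: row=7, L[7]='e', prepend. Next row=LF[7]=2
  step 11: row=2, L[2]='r', prepend. Next row=LF[2]=8
Reversed output: repetitioB$

Answer: repetitioB$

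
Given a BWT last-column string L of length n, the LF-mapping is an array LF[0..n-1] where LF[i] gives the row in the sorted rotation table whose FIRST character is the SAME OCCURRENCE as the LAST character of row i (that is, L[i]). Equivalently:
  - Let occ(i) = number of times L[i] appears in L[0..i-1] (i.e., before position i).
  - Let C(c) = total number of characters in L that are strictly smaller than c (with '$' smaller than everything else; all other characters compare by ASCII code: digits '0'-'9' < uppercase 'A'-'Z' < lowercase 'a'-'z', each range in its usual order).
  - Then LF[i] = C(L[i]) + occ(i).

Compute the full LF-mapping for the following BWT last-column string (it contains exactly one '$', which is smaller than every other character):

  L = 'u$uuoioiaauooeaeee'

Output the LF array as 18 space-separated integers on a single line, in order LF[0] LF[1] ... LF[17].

Char counts: '$':1, 'a':3, 'e':4, 'i':2, 'o':4, 'u':4
C (first-col start): C('$')=0, C('a')=1, C('e')=4, C('i')=8, C('o')=10, C('u')=14
L[0]='u': occ=0, LF[0]=C('u')+0=14+0=14
L[1]='$': occ=0, LF[1]=C('$')+0=0+0=0
L[2]='u': occ=1, LF[2]=C('u')+1=14+1=15
L[3]='u': occ=2, LF[3]=C('u')+2=14+2=16
L[4]='o': occ=0, LF[4]=C('o')+0=10+0=10
L[5]='i': occ=0, LF[5]=C('i')+0=8+0=8
L[6]='o': occ=1, LF[6]=C('o')+1=10+1=11
L[7]='i': occ=1, LF[7]=C('i')+1=8+1=9
L[8]='a': occ=0, LF[8]=C('a')+0=1+0=1
L[9]='a': occ=1, LF[9]=C('a')+1=1+1=2
L[10]='u': occ=3, LF[10]=C('u')+3=14+3=17
L[11]='o': occ=2, LF[11]=C('o')+2=10+2=12
L[12]='o': occ=3, LF[12]=C('o')+3=10+3=13
L[13]='e': occ=0, LF[13]=C('e')+0=4+0=4
L[14]='a': occ=2, LF[14]=C('a')+2=1+2=3
L[15]='e': occ=1, LF[15]=C('e')+1=4+1=5
L[16]='e': occ=2, LF[16]=C('e')+2=4+2=6
L[17]='e': occ=3, LF[17]=C('e')+3=4+3=7

Answer: 14 0 15 16 10 8 11 9 1 2 17 12 13 4 3 5 6 7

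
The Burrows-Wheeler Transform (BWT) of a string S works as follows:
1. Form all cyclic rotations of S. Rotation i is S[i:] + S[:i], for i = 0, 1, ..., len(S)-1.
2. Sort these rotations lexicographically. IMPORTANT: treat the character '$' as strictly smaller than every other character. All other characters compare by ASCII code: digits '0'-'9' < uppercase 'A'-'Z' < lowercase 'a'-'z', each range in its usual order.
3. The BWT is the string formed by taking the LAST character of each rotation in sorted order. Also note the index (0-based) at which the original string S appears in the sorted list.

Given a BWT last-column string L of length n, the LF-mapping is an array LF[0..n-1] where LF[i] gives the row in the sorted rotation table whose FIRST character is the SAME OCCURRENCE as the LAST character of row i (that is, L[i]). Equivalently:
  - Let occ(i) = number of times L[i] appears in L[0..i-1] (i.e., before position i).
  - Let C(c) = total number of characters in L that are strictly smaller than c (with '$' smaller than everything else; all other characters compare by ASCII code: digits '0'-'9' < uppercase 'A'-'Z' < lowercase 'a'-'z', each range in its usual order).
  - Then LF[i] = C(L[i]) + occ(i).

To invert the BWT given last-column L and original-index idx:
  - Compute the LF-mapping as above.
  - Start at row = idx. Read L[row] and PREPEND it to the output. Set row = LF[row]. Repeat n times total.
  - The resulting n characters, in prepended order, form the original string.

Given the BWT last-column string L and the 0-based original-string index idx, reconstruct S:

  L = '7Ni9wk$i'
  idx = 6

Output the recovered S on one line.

LF mapping: 1 3 4 2 7 6 0 5
Walk LF starting at row 6, prepending L[row]:
  step 1: row=6, L[6]='$', prepend. Next row=LF[6]=0
  step 2: row=0, L[0]='7', prepend. Next row=LF[0]=1
  step 3: row=1, L[1]='N', prepend. Next row=LF[1]=3
  step 4: row=3, L[3]='9', prepend. Next row=LF[3]=2
  step 5: row=2, L[2]='i', prepend. Next row=LF[2]=4
  step 6: row=4, L[4]='w', prepend. Next row=LF[4]=7
  step 7: row=7, L[7]='i', prepend. Next row=LF[7]=5
  step 8: row=5, L[5]='k', prepend. Next row=LF[5]=6
Reversed output: kiwi9N7$

Answer: kiwi9N7$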